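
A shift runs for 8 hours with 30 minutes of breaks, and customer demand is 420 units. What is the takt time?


Available = 8×60 - 30 = 450 min
Takt time = 450 / 420
= 1.07 min/unit


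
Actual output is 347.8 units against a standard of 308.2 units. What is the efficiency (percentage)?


Efficiency = (actual / standard) × 100
= (347.8 / 308.2) × 100
= 112.8%


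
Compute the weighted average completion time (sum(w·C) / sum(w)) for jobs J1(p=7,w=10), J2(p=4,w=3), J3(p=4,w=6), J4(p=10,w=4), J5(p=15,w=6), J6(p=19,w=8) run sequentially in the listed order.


Completion times:
  J1: C=7, w×C=10×7=70
  J2: C=11, w×C=3×11=33
  J3: C=15, w×C=6×15=90
  J4: C=25, w×C=4×25=100
  J5: C=40, w×C=6×40=240
  J6: C=59, w×C=8×59=472
Sum w×C = 1005
Sum w = 37
Weighted avg = 1005/37
= 27.16


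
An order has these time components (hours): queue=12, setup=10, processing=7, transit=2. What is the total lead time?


Lead time = queue + setup + processing + transit
= 12 + 10 + 7 + 2
= 31 hours


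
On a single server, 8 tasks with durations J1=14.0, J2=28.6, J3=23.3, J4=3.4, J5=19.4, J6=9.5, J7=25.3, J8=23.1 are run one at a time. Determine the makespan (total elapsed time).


Sequential makespan: sum all processing times
= 14.0 + 28.6 + 23.3 + 3.4 + 19.4 + 9.5 + 25.3 + 23.1
= 146.6 time units


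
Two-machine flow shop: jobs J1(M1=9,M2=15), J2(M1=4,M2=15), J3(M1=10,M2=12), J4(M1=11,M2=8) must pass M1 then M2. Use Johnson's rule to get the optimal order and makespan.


Johnson's rule:
Group 1 (M1≤M2, sort by M1): ['J2', 'J1', 'J3']
Group 2 (M1>M2, sort desc M2): ['J4']
Sequence: J2 → J1 → J3 → J4
Makespan calculation:
  J2: M1 done=4, M2 done=19
  J1: M1 done=13, M2 done=34
  J3: M1 done=23, M2 done=46
  J4: M1 done=34, M2 done=54
= Sequence: J2 → J1 → J3 → J4, Makespan: 54


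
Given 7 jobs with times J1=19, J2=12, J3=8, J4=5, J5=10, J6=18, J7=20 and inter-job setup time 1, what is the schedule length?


Makespan = Σ processing + (n-1) × setup
= (19 + 12 + 8 + 5 + 10 + 18 + 20) + (7-1)×1
= 92 + 6
= 98 time units


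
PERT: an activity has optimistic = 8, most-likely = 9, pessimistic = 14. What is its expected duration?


te = (o + 4m + p) / 6
= (8 + 4×9 + 14) / 6
= (8 + 36 + 14) / 6
= 58 / 6
= 9.67


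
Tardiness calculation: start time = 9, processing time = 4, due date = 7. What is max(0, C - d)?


Completion = start + processing = 9 + 4 = 13
Tardiness = max(0, C - d) = max(0, 13 - 7)
= max(0, 6)
= 6


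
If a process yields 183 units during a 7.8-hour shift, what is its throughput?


Throughput = units / time
= 183 / 7.8
= 23.5 units/hour


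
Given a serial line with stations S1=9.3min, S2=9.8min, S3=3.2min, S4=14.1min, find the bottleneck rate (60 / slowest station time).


Bottleneck = longest station time
Station times: [9.3, 9.8, 3.2, 14.1]
Max = 14.1 min
Rate = 60 / 14.1
= 4.26 units/hour (bottleneck: 14.1min)


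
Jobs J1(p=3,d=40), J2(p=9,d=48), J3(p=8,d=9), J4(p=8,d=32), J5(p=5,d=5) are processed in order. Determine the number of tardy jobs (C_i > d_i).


Completion vs due date:
  J1: C=3, d=40 → on time
  J2: C=12, d=48 → on time
  J3: C=20, d=9 → TARDY
  J4: C=28, d=32 → on time
  J5: C=33, d=5 → TARDY
Tardy jobs: J3, J5
Count = 2


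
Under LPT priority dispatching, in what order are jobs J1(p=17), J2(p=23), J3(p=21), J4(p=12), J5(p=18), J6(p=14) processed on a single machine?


LPT: sort by longest processing time first
  J2: p=23
  J3: p=21
  J5: p=18
  J1: p=17
  J6: p=14
  J4: p=12
Order: J2 → J3 → J5 → J1 → J6 → J4


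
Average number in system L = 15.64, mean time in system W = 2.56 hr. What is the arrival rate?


Little's law: L = λW → λ = L / W
= 15.64 / 2.56
= 6.11 per hour


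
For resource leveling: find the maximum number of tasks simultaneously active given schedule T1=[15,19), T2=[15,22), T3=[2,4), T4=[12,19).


Check each time point for overlaps:
  t=15: 3 tasks active (T1, T2, T4)
Max concurrent = 3


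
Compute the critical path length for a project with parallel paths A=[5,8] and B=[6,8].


Path A: 5 + 8 = 13
Path B: 6 + 8 = 14
Critical path = longest = max(13, 14)
= 14 (Path B)


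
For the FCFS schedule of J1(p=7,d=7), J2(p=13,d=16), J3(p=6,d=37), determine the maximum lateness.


Lateness per job (L = C - d):
  J1: C=7, d=7, L=0
  J2: C=20, d=16, L=4
  J3: C=26, d=37, L=-11
Lmax = max(0, 4, -11)
= 4


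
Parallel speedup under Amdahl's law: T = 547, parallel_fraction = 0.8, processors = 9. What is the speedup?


Amdahl's law: T_p = T × ((1-p) + p/N)
= 547 × ((1-0.8) + 0.8/9)
= 547 × (0.20 + 0.0889)
= 547 × 0.2889
= 158.02
Speedup = 547/158.02
= 3.46×


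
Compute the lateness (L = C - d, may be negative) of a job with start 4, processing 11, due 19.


Completion = 4 + 11 = 15
Lateness = C - d = 15 - 19
= -4


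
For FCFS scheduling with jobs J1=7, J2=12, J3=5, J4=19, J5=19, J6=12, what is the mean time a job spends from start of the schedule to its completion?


Completion times:
  J1: completes at 7
  J2: completes at 19
  J3: completes at 24
  J4: completes at 43
  J5: completes at 62
  J6: completes at 74
Sum = 229
Average = 229/6
= 38.17


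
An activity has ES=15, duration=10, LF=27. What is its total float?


EF = ES + duration = 15 + 10 = 25
LS = LF - duration = 27 - 10 = 17
Total Float = LF - EF = 27 - 25
(or LS - ES = 17 - 15)
= 2


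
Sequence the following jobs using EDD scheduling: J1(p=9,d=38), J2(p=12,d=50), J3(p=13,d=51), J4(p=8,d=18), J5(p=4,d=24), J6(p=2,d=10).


EDD: sort by earliest due date
  J6: d=10, p=2
  J4: d=18, p=8
  J5: d=24, p=4
  J1: d=38, p=9
  J2: d=50, p=12
  J3: d=51, p=13
Order: J6 → J4 → J5 → J1 → J2 → J3


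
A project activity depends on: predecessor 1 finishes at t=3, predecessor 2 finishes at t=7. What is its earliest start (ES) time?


ES = max of all predecessor completion times
Predecessors: [3, 7]
ES = max(3, 7)
= 7


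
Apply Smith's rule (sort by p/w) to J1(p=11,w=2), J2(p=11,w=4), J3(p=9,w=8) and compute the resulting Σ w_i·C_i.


WSPT order (by p/w): J3 → J2 → J1
  J3: C=9, w·C=8×9=72
  J2: C=20, w·C=4×20=80
  J1: C=31, w·C=2×31=62
Σ w·C = 214
= 214


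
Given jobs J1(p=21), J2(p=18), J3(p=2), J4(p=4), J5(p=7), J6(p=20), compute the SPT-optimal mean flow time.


SPT order: J3 → J4 → J5 → J2 → J6 → J1
Completion times:
  J3: C=2
  J4: C=6
  J5: C=13
  J2: C=31
  J6: C=51
  J1: C=72
Sum = 175, n = 6
Mean flow = 175/6
= 29.17


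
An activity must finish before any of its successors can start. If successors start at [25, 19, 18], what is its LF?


LF = min of all successor start times
Successors start at: [25, 19, 18]
LF = min(25, 19, 18)
= 18


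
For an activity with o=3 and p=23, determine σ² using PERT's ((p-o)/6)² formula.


σ² = ((p - o) / 6)² = (p - o)² / 36
= (23 - 3)² / 36
= 20² / 36
= 400 / 36
= 11.1111


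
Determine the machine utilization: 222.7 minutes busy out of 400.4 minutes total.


Utilization = busy / total × 100
= 222.7 / 400.4 × 100
= 55.6%


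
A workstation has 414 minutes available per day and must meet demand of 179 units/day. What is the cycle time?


Cycle time = available time / demand
= 414 / 179
= 2.31 min/unit


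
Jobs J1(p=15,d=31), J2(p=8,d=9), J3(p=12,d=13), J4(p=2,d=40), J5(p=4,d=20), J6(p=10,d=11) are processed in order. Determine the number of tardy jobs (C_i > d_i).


Completion vs due date:
  J1: C=15, d=31 → on time
  J2: C=23, d=9 → TARDY
  J3: C=35, d=13 → TARDY
  J4: C=37, d=40 → on time
  J5: C=41, d=20 → TARDY
  J6: C=51, d=11 → TARDY
Tardy jobs: J2, J3, J5, J6
Count = 4


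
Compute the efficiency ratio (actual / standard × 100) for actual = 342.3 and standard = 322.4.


Efficiency = (actual / standard) × 100
= (342.3 / 322.4) × 100
= 106.2%


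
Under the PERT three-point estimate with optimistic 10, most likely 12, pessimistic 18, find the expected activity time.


te = (o + 4m + p) / 6
= (10 + 4×12 + 18) / 6
= (10 + 48 + 18) / 6
= 76 / 6
= 12.67


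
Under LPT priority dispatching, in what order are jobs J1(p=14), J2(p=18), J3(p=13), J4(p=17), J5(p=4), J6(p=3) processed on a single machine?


LPT: sort by longest processing time first
  J2: p=18
  J4: p=17
  J1: p=14
  J3: p=13
  J5: p=4
  J6: p=3
Order: J2 → J4 → J1 → J3 → J5 → J6


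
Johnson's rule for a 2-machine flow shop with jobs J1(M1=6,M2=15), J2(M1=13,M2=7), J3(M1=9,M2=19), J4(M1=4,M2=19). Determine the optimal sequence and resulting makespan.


Johnson's rule:
Group 1 (M1≤M2, sort by M1): ['J4', 'J1', 'J3']
Group 2 (M1>M2, sort desc M2): ['J2']
Sequence: J4 → J1 → J3 → J2
Makespan calculation:
  J4: M1 done=4, M2 done=23
  J1: M1 done=10, M2 done=38
  J3: M1 done=19, M2 done=57
  J2: M1 done=32, M2 done=64
= Sequence: J4 → J1 → J3 → J2, Makespan: 64


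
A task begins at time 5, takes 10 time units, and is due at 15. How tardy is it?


Completion = start + processing = 5 + 10 = 15
Tardiness = max(0, C - d) = max(0, 15 - 15)
= max(0, 0)
= 0


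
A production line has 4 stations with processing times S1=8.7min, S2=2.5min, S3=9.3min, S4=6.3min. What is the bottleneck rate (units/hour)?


Bottleneck = longest station time
Station times: [8.7, 2.5, 9.3, 6.3]
Max = 9.3 min
Rate = 60 / 9.3
= 6.45 units/hour (bottleneck: 9.3min)


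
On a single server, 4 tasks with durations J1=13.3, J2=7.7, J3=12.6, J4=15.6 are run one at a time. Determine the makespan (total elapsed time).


Sequential makespan: sum all processing times
= 13.3 + 7.7 + 12.6 + 15.6
= 49.2 time units


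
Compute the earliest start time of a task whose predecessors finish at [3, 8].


ES = max of all predecessor completion times
Predecessors: [3, 8]
ES = max(3, 8)
= 8


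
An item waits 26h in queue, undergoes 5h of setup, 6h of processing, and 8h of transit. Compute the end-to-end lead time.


Lead time = queue + setup + processing + transit
= 26 + 5 + 6 + 8
= 45 hours


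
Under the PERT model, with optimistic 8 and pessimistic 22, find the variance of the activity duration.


σ² = ((p - o) / 6)² = (p - o)² / 36
= (22 - 8)² / 36
= 14² / 36
= 196 / 36
= 5.4444


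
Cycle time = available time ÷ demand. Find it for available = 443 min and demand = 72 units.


Cycle time = available time / demand
= 443 / 72
= 6.15 min/unit


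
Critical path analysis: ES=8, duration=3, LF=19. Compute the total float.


EF = ES + duration = 8 + 3 = 11
LS = LF - duration = 19 - 3 = 16
Total Float = LF - EF = 19 - 11
(or LS - ES = 16 - 8)
= 8


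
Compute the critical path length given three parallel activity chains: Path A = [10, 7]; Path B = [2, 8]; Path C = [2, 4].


Path A: 10 + 7 = 17
Path B: 2 + 8 = 10
Path C: 2 + 4 = 6
Critical path = longest = max(17, 10, 6)
= 17 (Path A)


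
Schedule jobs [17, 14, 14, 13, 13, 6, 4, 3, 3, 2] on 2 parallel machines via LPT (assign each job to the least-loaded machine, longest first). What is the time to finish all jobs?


Jobs (LPT sorted): [17, 14, 14, 13, 13, 6, 4, 3, 3, 2]
Machines: 2
  J=17 → Machine 1 (load: 0+17=17)
  J=14 → Machine 2 (load: 0+14=14)
  J=14 → Machine 2 (load: 14+14=28)
  J=13 → Machine 1 (load: 17+13=30)
  J=13 → Machine 2 (load: 28+13=41)
  J=6 → Machine 1 (load: 30+6=36)
  J=4 → Machine 1 (load: 36+4=40)
  J=3 → Machine 1 (load: 40+3=43)
  J=3 → Machine 2 (load: 41+3=44)
  J=2 → Machine 1 (load: 43+2=45)
Machine loads: [45, 44]
Makespan = max = 45 time units


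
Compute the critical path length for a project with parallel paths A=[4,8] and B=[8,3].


Path A: 4 + 8 = 12
Path B: 8 + 3 = 11
Critical path = longest = max(12, 11)
= 12 (Path A)


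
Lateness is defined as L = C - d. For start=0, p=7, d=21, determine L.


Completion = 0 + 7 = 7
Lateness = C - d = 7 - 21
= -14


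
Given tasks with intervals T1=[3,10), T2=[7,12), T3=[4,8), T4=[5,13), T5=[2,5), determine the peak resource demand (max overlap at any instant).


Check each time point for overlaps:
  t=7: 4 tasks active (T1, T2, T3, T4)
Max concurrent = 4


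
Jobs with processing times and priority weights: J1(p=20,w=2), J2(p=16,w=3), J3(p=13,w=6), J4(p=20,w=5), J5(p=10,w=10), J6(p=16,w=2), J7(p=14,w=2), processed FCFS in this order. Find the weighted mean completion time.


Completion times:
  J1: C=20, w×C=2×20=40
  J2: C=36, w×C=3×36=108
  J3: C=49, w×C=6×49=294
  J4: C=69, w×C=5×69=345
  J5: C=79, w×C=10×79=790
  J6: C=95, w×C=2×95=190
  J7: C=109, w×C=2×109=218
Sum w×C = 1985
Sum w = 30
Weighted avg = 1985/30
= 66.17


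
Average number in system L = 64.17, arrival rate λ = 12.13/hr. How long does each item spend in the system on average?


Little's law: L = λW → W = L / λ
= 64.17 / 12.13
= 5.29 hours


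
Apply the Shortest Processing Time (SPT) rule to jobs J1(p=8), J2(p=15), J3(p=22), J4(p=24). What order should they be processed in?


SPT: sort by shortest processing time
  J1: p=8
  J2: p=15
  J3: p=22
  J4: p=24
Order: J1 → J2 → J3 → J4


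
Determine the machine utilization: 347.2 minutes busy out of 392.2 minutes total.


Utilization = busy / total × 100
= 347.2 / 392.2 × 100
= 88.5%


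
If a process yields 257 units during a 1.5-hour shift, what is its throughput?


Throughput = units / time
= 257 / 1.5
= 171.3 units/hour


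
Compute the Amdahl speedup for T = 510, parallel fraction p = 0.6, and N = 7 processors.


Amdahl's law: T_p = T × ((1-p) + p/N)
= 510 × ((1-0.6) + 0.6/7)
= 510 × (0.40 + 0.0857)
= 510 × 0.4857
= 247.71
Speedup = 510/247.71
= 2.06×


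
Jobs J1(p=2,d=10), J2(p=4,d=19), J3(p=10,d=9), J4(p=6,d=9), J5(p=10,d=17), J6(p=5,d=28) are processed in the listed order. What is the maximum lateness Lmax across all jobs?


Lateness per job (L = C - d):
  J1: C=2, d=10, L=-8
  J2: C=6, d=19, L=-13
  J3: C=16, d=9, L=7
  J4: C=22, d=9, L=13
  J5: C=32, d=17, L=15
  J6: C=37, d=28, L=9
Lmax = max(-8, -13, 7, 13, 15, 9)
= 15


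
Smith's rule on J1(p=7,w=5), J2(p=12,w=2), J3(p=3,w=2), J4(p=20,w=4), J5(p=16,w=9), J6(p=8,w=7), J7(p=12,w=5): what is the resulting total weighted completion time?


WSPT order (by p/w): J6 → J1 → J3 → J5 → J7 → J4 → J2
  J6: C=8, w·C=7×8=56
  J1: C=15, w·C=5×15=75
  J3: C=18, w·C=2×18=36
  J5: C=34, w·C=9×34=306
  J7: C=46, w·C=5×46=230
  J4: C=66, w·C=4×66=264
  J2: C=78, w·C=2×78=156
Σ w·C = 1123
= 1123


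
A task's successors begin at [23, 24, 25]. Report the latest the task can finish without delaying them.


LF = min of all successor start times
Successors start at: [23, 24, 25]
LF = min(23, 24, 25)
= 23


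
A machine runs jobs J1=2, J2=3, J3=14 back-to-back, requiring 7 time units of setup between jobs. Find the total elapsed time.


Makespan = Σ processing + (n-1) × setup
= (2 + 3 + 14) + (3-1)×7
= 19 + 14
= 33 time units


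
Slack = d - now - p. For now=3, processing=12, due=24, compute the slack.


Slack = due - current_time - processing
= 24 - 3 - 12
= 9


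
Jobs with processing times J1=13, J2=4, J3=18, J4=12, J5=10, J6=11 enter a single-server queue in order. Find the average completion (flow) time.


Completion times:
  J1: completes at 13
  J2: completes at 17
  J3: completes at 35
  J4: completes at 47
  J5: completes at 57
  J6: completes at 68
Sum = 237
Average = 237/6
= 39.50


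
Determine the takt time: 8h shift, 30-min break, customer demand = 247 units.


Available = 8×60 - 30 = 450 min
Takt time = 450 / 247
= 1.82 min/unit


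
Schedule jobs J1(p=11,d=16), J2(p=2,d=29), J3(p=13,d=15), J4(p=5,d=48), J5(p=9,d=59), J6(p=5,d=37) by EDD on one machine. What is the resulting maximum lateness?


EDD order: J3 → J1 → J2 → J6 → J4 → J5
Completion and lateness:
  J3: C=13, d=15, L=13-15=-2
  J1: C=24, d=16, L=24-16=8
  J2: C=26, d=29, L=26-29=-3
  J6: C=31, d=37, L=31-37=-6
  J4: C=36, d=48, L=36-48=-12
  J5: C=45, d=59, L=45-59=-14
Lmax = max(-2, 8, -3, -6, -12, -14)
= 8


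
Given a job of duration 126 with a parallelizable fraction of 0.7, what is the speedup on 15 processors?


Amdahl's law: T_p = T × ((1-p) + p/N)
= 126 × ((1-0.7) + 0.7/15)
= 126 × (0.30 + 0.0467)
= 126 × 0.3467
= 43.68
Speedup = 126/43.68
= 2.88×


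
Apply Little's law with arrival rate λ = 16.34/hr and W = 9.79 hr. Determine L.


Little's law: L = λ × W
= 16.34 × 9.79
= 159.97


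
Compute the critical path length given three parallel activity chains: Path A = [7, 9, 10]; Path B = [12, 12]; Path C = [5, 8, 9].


Path A: 7 + 9 + 10 = 26
Path B: 12 + 12 = 24
Path C: 5 + 8 + 9 = 22
Critical path = longest = max(26, 24, 22)
= 26 (Path A)


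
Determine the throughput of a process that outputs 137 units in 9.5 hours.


Throughput = units / time
= 137 / 9.5
= 14.4 units/hour


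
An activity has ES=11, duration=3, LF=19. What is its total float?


EF = ES + duration = 11 + 3 = 14
LS = LF - duration = 19 - 3 = 16
Total Float = LF - EF = 19 - 14
(or LS - ES = 16 - 11)
= 5


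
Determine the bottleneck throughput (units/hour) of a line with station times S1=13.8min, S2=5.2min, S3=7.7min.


Bottleneck = longest station time
Station times: [13.8, 5.2, 7.7]
Max = 13.8 min
Rate = 60 / 13.8
= 4.35 units/hour (bottleneck: 13.8min)


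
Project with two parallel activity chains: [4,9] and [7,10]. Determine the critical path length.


Path A: 4 + 9 = 13
Path B: 7 + 10 = 17
Critical path = longest = max(13, 17)
= 17 (Path B)


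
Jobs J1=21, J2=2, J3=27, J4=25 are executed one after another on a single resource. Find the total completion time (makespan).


Sequential makespan: sum all processing times
= 21 + 2 + 27 + 25
= 75 time units


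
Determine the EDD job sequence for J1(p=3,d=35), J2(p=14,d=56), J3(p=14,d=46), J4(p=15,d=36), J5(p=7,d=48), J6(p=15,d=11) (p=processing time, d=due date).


EDD: sort by earliest due date
  J6: d=11, p=15
  J1: d=35, p=3
  J4: d=36, p=15
  J3: d=46, p=14
  J5: d=48, p=7
  J2: d=56, p=14
Order: J6 → J1 → J4 → J3 → J5 → J2


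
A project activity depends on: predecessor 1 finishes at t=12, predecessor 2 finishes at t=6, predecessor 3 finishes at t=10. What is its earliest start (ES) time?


ES = max of all predecessor completion times
Predecessors: [12, 6, 10]
ES = max(12, 6, 10)
= 12


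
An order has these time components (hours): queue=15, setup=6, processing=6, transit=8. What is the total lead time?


Lead time = queue + setup + processing + transit
= 15 + 6 + 6 + 8
= 35 hours


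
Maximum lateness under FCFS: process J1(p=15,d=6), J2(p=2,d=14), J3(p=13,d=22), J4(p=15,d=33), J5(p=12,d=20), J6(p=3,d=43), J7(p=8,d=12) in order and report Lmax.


Lateness per job (L = C - d):
  J1: C=15, d=6, L=9
  J2: C=17, d=14, L=3
  J3: C=30, d=22, L=8
  J4: C=45, d=33, L=12
  J5: C=57, d=20, L=37
  J6: C=60, d=43, L=17
  J7: C=68, d=12, L=56
Lmax = max(9, 3, 8, 12, 37, 17, 56)
= 56


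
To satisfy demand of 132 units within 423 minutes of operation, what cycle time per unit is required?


Cycle time = available time / demand
= 423 / 132
= 3.20 min/unit


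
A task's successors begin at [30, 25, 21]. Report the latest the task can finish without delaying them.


LF = min of all successor start times
Successors start at: [30, 25, 21]
LF = min(30, 25, 21)
= 21


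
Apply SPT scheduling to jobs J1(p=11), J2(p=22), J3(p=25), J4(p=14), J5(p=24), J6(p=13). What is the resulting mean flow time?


SPT order: J1 → J6 → J4 → J2 → J5 → J3
Completion times:
  J1: C=11
  J6: C=24
  J4: C=38
  J2: C=60
  J5: C=84
  J3: C=109
Sum = 326, n = 6
Mean flow = 326/6
= 54.33


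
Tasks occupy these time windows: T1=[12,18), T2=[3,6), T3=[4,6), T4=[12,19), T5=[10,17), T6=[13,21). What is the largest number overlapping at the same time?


Check each time point for overlaps:
  t=13: 4 tasks active (T1, T4, T5, T6)
Max concurrent = 4


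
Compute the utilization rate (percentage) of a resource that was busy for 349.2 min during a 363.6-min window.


Utilization = busy / total × 100
= 349.2 / 363.6 × 100
= 96.0%


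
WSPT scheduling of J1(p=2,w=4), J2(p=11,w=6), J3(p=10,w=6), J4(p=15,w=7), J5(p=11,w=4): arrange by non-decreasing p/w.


WSPT (Smith's rule): sort by p/w ascending
  J1: p/w = 2/4 = 0.500
  J3: p/w = 10/6 = 1.667
  J2: p/w = 11/6 = 1.833
  J4: p/w = 15/7 = 2.143
  J5: p/w = 11/4 = 2.750
Order: J1 → J3 → J2 → J4 → J5


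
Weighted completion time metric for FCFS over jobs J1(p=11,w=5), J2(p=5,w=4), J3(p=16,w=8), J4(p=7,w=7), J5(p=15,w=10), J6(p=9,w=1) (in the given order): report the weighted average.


Completion times:
  J1: C=11, w×C=5×11=55
  J2: C=16, w×C=4×16=64
  J3: C=32, w×C=8×32=256
  J4: C=39, w×C=7×39=273
  J5: C=54, w×C=10×54=540
  J6: C=63, w×C=1×63=63
Sum w×C = 1251
Sum w = 35
Weighted avg = 1251/35
= 35.74


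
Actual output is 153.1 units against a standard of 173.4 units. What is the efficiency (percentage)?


Efficiency = (actual / standard) × 100
= (153.1 / 173.4) × 100
= 88.3%


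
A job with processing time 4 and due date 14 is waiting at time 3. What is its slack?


Slack = due - current_time - processing
= 14 - 3 - 4
= 7


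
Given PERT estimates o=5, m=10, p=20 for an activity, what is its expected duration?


te = (o + 4m + p) / 6
= (5 + 4×10 + 20) / 6
= (5 + 40 + 20) / 6
= 65 / 6
= 10.83


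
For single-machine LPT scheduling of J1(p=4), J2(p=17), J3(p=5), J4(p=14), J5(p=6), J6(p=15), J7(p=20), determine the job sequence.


LPT: sort by longest processing time first
  J7: p=20
  J2: p=17
  J6: p=15
  J4: p=14
  J5: p=6
  J3: p=5
  J1: p=4
Order: J7 → J2 → J6 → J4 → J5 → J3 → J1


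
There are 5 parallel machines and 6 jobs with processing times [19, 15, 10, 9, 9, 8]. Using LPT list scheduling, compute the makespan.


Jobs (LPT sorted): [19, 15, 10, 9, 9, 8]
Machines: 5
  J=19 → Machine 1 (load: 0+19=19)
  J=15 → Machine 2 (load: 0+15=15)
  J=10 → Machine 3 (load: 0+10=10)
  J=9 → Machine 4 (load: 0+9=9)
  J=9 → Machine 5 (load: 0+9=9)
  J=8 → Machine 4 (load: 9+8=17)
Machine loads: [19, 15, 10, 17, 9]
Makespan = max = 19 time units


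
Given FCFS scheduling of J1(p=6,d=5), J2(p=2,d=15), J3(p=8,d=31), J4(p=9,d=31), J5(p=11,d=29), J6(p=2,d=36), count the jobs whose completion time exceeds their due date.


Completion vs due date:
  J1: C=6, d=5 → TARDY
  J2: C=8, d=15 → on time
  J3: C=16, d=31 → on time
  J4: C=25, d=31 → on time
  J5: C=36, d=29 → TARDY
  J6: C=38, d=36 → TARDY
Tardy jobs: J1, J5, J6
Count = 3


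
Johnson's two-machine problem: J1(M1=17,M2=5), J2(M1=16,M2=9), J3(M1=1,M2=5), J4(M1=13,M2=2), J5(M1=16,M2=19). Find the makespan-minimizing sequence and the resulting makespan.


Johnson's rule:
Group 1 (M1≤M2, sort by M1): ['J3', 'J5']
Group 2 (M1>M2, sort desc M2): ['J2', 'J1', 'J4']
Sequence: J3 → J5 → J2 → J1 → J4
Makespan calculation:
  J3: M1 done=1, M2 done=6
  J5: M1 done=17, M2 done=36
  J2: M1 done=33, M2 done=45
  J1: M1 done=50, M2 done=55
  J4: M1 done=63, M2 done=65
= Sequence: J3 → J5 → J2 → J1 → J4, Makespan: 65


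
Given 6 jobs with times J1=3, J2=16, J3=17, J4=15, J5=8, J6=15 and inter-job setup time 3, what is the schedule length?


Makespan = Σ processing + (n-1) × setup
= (3 + 16 + 17 + 15 + 8 + 15) + (6-1)×3
= 74 + 15
= 89 time units


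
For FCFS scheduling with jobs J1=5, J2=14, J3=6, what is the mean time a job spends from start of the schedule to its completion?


Completion times:
  J1: completes at 5
  J2: completes at 19
  J3: completes at 25
Sum = 49
Average = 49/3
= 16.33


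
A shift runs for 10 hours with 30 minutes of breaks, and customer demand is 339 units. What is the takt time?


Available = 10×60 - 30 = 570 min
Takt time = 570 / 339
= 1.68 min/unit


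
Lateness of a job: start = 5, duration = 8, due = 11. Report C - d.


Completion = 5 + 8 = 13
Lateness = C - d = 13 - 11
= 2


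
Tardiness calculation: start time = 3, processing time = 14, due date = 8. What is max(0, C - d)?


Completion = start + processing = 3 + 14 = 17
Tardiness = max(0, C - d) = max(0, 17 - 8)
= max(0, 9)
= 9


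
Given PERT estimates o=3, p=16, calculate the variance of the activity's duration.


σ² = ((p - o) / 6)² = (p - o)² / 36
= (16 - 3)² / 36
= 13² / 36
= 169 / 36
= 4.6944


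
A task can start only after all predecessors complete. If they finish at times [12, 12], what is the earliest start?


ES = max of all predecessor completion times
Predecessors: [12, 12]
ES = max(12, 12)
= 12


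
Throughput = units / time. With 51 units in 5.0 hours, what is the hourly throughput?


Throughput = units / time
= 51 / 5.0
= 10.2 units/hour


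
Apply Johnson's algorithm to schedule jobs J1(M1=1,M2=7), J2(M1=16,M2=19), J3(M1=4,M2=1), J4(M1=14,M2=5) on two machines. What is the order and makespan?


Johnson's rule:
Group 1 (M1≤M2, sort by M1): ['J1', 'J2']
Group 2 (M1>M2, sort desc M2): ['J4', 'J3']
Sequence: J1 → J2 → J4 → J3
Makespan calculation:
  J1: M1 done=1, M2 done=8
  J2: M1 done=17, M2 done=36
  J4: M1 done=31, M2 done=41
  J3: M1 done=35, M2 done=42
= Sequence: J1 → J2 → J4 → J3, Makespan: 42


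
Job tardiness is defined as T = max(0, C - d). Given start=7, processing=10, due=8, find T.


Completion = start + processing = 7 + 10 = 17
Tardiness = max(0, C - d) = max(0, 17 - 8)
= max(0, 9)
= 9


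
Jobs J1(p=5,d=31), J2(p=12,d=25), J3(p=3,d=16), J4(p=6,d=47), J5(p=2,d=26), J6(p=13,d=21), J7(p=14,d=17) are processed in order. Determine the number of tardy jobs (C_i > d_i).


Completion vs due date:
  J1: C=5, d=31 → on time
  J2: C=17, d=25 → on time
  J3: C=20, d=16 → TARDY
  J4: C=26, d=47 → on time
  J5: C=28, d=26 → TARDY
  J6: C=41, d=21 → TARDY
  J7: C=55, d=17 → TARDY
Tardy jobs: J3, J5, J6, J7
Count = 4


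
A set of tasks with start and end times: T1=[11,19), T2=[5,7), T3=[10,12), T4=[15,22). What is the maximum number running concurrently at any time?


Check each time point for overlaps:
  t=11: 2 tasks active (T1, T3)
Max concurrent = 2


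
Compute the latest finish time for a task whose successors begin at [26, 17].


LF = min of all successor start times
Successors start at: [26, 17]
LF = min(26, 17)
= 17


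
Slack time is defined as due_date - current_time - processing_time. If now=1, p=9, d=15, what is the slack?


Slack = due - current_time - processing
= 15 - 1 - 9
= 5


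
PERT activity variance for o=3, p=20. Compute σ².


σ² = ((p - o) / 6)² = (p - o)² / 36
= (20 - 3)² / 36
= 17² / 36
= 289 / 36
= 8.0278


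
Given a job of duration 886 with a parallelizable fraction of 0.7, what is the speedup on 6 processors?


Amdahl's law: T_p = T × ((1-p) + p/N)
= 886 × ((1-0.7) + 0.7/6)
= 886 × (0.30 + 0.1167)
= 886 × 0.4167
= 369.17
Speedup = 886/369.17
= 2.40×


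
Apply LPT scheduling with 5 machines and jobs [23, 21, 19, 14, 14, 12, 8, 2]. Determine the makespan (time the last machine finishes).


Jobs (LPT sorted): [23, 21, 19, 14, 14, 12, 8, 2]
Machines: 5
  J=23 → Machine 1 (load: 0+23=23)
  J=21 → Machine 2 (load: 0+21=21)
  J=19 → Machine 3 (load: 0+19=19)
  J=14 → Machine 4 (load: 0+14=14)
  J=14 → Machine 5 (load: 0+14=14)
  J=12 → Machine 4 (load: 14+12=26)
  J=8 → Machine 5 (load: 14+8=22)
  J=2 → Machine 3 (load: 19+2=21)
Machine loads: [23, 21, 21, 26, 22]
Makespan = max = 26 time units


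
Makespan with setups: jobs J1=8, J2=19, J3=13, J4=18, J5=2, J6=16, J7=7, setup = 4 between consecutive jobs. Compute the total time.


Makespan = Σ processing + (n-1) × setup
= (8 + 19 + 13 + 18 + 2 + 16 + 7) + (7-1)×4
= 83 + 24
= 107 time units


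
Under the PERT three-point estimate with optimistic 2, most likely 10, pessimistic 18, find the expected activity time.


te = (o + 4m + p) / 6
= (2 + 4×10 + 18) / 6
= (2 + 40 + 18) / 6
= 60 / 6
= 10.00


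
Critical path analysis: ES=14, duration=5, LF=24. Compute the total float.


EF = ES + duration = 14 + 5 = 19
LS = LF - duration = 24 - 5 = 19
Total Float = LF - EF = 24 - 19
(or LS - ES = 19 - 14)
= 5


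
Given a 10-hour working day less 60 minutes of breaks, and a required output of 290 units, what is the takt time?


Available = 10×60 - 60 = 540 min
Takt time = 540 / 290
= 1.86 min/unit


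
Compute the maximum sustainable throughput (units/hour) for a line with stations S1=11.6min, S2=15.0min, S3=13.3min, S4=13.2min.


Bottleneck = longest station time
Station times: [11.6, 15.0, 13.3, 13.2]
Max = 15.0 min
Rate = 60 / 15.0
= 4.00 units/hour (bottleneck: 15.0min)


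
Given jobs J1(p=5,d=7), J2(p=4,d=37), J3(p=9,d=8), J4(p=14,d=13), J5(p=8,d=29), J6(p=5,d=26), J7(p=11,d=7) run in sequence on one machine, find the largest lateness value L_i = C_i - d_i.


Lateness per job (L = C - d):
  J1: C=5, d=7, L=-2
  J2: C=9, d=37, L=-28
  J3: C=18, d=8, L=10
  J4: C=32, d=13, L=19
  J5: C=40, d=29, L=11
  J6: C=45, d=26, L=19
  J7: C=56, d=7, L=49
Lmax = max(-2, -28, 10, 19, 11, 19, 49)
= 49


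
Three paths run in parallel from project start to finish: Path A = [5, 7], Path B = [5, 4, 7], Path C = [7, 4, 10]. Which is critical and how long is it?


Path A: 5 + 7 = 12
Path B: 5 + 4 + 7 = 16
Path C: 7 + 4 + 10 = 21
Critical path = longest = max(12, 16, 21)
= 21 (Path C)


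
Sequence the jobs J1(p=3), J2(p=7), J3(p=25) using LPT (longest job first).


LPT: sort by longest processing time first
  J3: p=25
  J2: p=7
  J1: p=3
Order: J3 → J2 → J1


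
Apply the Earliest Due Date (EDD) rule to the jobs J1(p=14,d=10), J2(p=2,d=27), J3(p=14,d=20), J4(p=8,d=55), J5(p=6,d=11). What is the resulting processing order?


EDD: sort by earliest due date
  J1: d=10, p=14
  J5: d=11, p=6
  J3: d=20, p=14
  J2: d=27, p=2
  J4: d=55, p=8
Order: J1 → J5 → J3 → J2 → J4


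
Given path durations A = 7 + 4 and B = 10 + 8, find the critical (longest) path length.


Path A: 7 + 4 = 11
Path B: 10 + 8 = 18
Critical path = longest = max(11, 18)
= 18 (Path B)


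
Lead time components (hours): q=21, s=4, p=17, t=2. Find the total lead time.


Lead time = queue + setup + processing + transit
= 21 + 4 + 17 + 2
= 44 hours


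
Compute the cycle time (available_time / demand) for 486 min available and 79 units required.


Cycle time = available time / demand
= 486 / 79
= 6.15 min/unit


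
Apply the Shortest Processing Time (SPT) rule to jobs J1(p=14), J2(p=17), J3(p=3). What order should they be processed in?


SPT: sort by shortest processing time
  J3: p=3
  J1: p=14
  J2: p=17
Order: J3 → J1 → J2


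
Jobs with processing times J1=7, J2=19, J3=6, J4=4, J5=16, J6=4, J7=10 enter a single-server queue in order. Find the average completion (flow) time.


Completion times:
  J1: completes at 7
  J2: completes at 26
  J3: completes at 32
  J4: completes at 36
  J5: completes at 52
  J6: completes at 56
  J7: completes at 66
Sum = 275
Average = 275/7
= 39.29


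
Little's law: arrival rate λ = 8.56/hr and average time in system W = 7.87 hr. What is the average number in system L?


Little's law: L = λ × W
= 8.56 × 7.87
= 67.37


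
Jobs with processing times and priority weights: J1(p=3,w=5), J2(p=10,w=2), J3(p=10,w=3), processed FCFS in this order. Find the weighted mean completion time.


Completion times:
  J1: C=3, w×C=5×3=15
  J2: C=13, w×C=2×13=26
  J3: C=23, w×C=3×23=69
Sum w×C = 110
Sum w = 10
Weighted avg = 110/10
= 11.00


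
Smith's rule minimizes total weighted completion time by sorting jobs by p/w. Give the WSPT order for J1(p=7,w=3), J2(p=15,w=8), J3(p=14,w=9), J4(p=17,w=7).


WSPT (Smith's rule): sort by p/w ascending
  J3: p/w = 14/9 = 1.556
  J2: p/w = 15/8 = 1.875
  J1: p/w = 7/3 = 2.333
  J4: p/w = 17/7 = 2.429
Order: J3 → J2 → J1 → J4


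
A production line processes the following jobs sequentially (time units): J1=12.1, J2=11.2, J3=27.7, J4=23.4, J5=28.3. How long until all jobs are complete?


Sequential makespan: sum all processing times
= 12.1 + 11.2 + 27.7 + 23.4 + 28.3
= 102.7 time units


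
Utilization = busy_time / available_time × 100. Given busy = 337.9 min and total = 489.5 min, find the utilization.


Utilization = busy / total × 100
= 337.9 / 489.5 × 100
= 69.0%


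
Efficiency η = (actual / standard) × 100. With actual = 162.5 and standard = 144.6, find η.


Efficiency = (actual / standard) × 100
= (162.5 / 144.6) × 100
= 112.4%


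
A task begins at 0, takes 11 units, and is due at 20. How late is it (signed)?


Completion = 0 + 11 = 11
Lateness = C - d = 11 - 20
= -9


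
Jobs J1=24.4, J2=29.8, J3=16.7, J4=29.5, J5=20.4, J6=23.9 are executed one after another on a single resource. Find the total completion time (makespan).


Sequential makespan: sum all processing times
= 24.4 + 29.8 + 16.7 + 29.5 + 20.4 + 23.9
= 144.7 time units


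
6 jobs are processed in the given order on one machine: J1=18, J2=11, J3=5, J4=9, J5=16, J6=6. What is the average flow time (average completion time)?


Completion times:
  J1: completes at 18
  J2: completes at 29
  J3: completes at 34
  J4: completes at 43
  J5: completes at 59
  J6: completes at 65
Sum = 248
Average = 248/6
= 41.33


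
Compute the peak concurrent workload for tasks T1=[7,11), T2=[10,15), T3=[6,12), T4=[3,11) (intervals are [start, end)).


Check each time point for overlaps:
  t=10: 4 tasks active (T1, T2, T3, T4)
Max concurrent = 4


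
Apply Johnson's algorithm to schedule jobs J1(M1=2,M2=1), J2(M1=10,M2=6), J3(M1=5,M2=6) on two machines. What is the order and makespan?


Johnson's rule:
Group 1 (M1≤M2, sort by M1): ['J3']
Group 2 (M1>M2, sort desc M2): ['J2', 'J1']
Sequence: J3 → J2 → J1
Makespan calculation:
  J3: M1 done=5, M2 done=11
  J2: M1 done=15, M2 done=21
  J1: M1 done=17, M2 done=22
= Sequence: J3 → J2 → J1, Makespan: 22


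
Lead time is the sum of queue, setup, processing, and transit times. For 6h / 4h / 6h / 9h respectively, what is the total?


Lead time = queue + setup + processing + transit
= 6 + 4 + 6 + 9
= 25 hours


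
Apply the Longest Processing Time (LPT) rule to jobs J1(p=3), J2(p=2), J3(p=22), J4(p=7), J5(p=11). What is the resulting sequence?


LPT: sort by longest processing time first
  J3: p=22
  J5: p=11
  J4: p=7
  J1: p=3
  J2: p=2
Order: J3 → J5 → J4 → J1 → J2


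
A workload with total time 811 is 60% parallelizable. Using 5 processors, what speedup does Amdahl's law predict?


Amdahl's law: T_p = T × ((1-p) + p/N)
= 811 × ((1-0.6) + 0.6/5)
= 811 × (0.40 + 0.1200)
= 811 × 0.5200
= 421.72
Speedup = 811/421.72
= 1.92×


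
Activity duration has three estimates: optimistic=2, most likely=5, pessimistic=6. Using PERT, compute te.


te = (o + 4m + p) / 6
= (2 + 4×5 + 6) / 6
= (2 + 20 + 6) / 6
= 28 / 6
= 4.67


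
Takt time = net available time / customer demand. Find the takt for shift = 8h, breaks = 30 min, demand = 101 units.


Available = 8×60 - 30 = 450 min
Takt time = 450 / 101
= 4.46 min/unit


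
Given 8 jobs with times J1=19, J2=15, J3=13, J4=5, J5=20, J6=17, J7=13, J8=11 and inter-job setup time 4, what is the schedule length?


Makespan = Σ processing + (n-1) × setup
= (19 + 15 + 13 + 5 + 20 + 17 + 13 + 11) + (8-1)×4
= 113 + 28
= 141 time units


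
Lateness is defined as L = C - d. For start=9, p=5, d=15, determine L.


Completion = 9 + 5 = 14
Lateness = C - d = 14 - 15
= -1


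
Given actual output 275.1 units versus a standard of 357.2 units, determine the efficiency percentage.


Efficiency = (actual / standard) × 100
= (275.1 / 357.2) × 100
= 77.0%


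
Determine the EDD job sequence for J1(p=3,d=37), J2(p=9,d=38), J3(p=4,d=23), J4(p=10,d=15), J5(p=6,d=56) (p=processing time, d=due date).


EDD: sort by earliest due date
  J4: d=15, p=10
  J3: d=23, p=4
  J1: d=37, p=3
  J2: d=38, p=9
  J5: d=56, p=6
Order: J4 → J3 → J1 → J2 → J5


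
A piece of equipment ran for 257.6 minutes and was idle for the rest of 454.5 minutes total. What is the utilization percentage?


Utilization = busy / total × 100
= 257.6 / 454.5 × 100
= 56.7%


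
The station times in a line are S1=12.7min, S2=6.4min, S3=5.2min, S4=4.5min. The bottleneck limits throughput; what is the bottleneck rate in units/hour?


Bottleneck = longest station time
Station times: [12.7, 6.4, 5.2, 4.5]
Max = 12.7 min
Rate = 60 / 12.7
= 4.72 units/hour (bottleneck: 12.7min)


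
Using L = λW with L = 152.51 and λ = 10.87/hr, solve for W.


Little's law: L = λW → W = L / λ
= 152.51 / 10.87
= 14.03 hours


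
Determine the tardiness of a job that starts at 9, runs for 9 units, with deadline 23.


Completion = start + processing = 9 + 9 = 18
Tardiness = max(0, C - d) = max(0, 18 - 23)
= max(0, -5)
= 0


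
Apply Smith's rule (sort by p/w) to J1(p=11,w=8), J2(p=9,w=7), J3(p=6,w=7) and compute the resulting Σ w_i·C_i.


WSPT order (by p/w): J3 → J2 → J1
  J3: C=6, w·C=7×6=42
  J2: C=15, w·C=7×15=105
  J1: C=26, w·C=8×26=208
Σ w·C = 355
= 355


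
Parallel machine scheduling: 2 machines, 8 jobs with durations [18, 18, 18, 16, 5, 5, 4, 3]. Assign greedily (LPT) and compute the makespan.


Jobs (LPT sorted): [18, 18, 18, 16, 5, 5, 4, 3]
Machines: 2
  J=18 → Machine 1 (load: 0+18=18)
  J=18 → Machine 2 (load: 0+18=18)
  J=18 → Machine 1 (load: 18+18=36)
  J=16 → Machine 2 (load: 18+16=34)
  J=5 → Machine 2 (load: 34+5=39)
  J=5 → Machine 1 (load: 36+5=41)
  J=4 → Machine 2 (load: 39+4=43)
  J=3 → Machine 1 (load: 41+3=44)
Machine loads: [44, 43]
Makespan = max = 44 time units


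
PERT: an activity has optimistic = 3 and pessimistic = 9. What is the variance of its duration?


σ² = ((p - o) / 6)² = (p - o)² / 36
= (9 - 3)² / 36
= 6² / 36
= 36 / 36
= 1.0000


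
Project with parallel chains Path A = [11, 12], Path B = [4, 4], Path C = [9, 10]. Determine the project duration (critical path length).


Path A: 11 + 12 = 23
Path B: 4 + 4 = 8
Path C: 9 + 10 = 19
Critical path = longest = max(23, 8, 19)
= 23 (Path A)


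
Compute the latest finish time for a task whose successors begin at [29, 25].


LF = min of all successor start times
Successors start at: [29, 25]
LF = min(29, 25)
= 25


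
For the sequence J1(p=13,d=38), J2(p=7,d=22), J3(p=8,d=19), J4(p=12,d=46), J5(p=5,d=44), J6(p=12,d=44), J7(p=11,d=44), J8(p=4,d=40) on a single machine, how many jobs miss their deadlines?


Completion vs due date:
  J1: C=13, d=38 → on time
  J2: C=20, d=22 → on time
  J3: C=28, d=19 → TARDY
  J4: C=40, d=46 → on time
  J5: C=45, d=44 → TARDY
  J6: C=57, d=44 → TARDY
  J7: C=68, d=44 → TARDY
  J8: C=72, d=40 → TARDY
Tardy jobs: J3, J5, J6, J7, J8
Count = 5


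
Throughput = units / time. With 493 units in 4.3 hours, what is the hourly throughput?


Throughput = units / time
= 493 / 4.3
= 114.7 units/hour


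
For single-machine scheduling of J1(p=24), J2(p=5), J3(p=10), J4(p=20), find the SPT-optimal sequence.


SPT: sort by shortest processing time
  J2: p=5
  J3: p=10
  J4: p=20
  J1: p=24
Order: J2 → J3 → J4 → J1


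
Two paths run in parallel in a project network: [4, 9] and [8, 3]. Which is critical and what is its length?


Path A: 4 + 9 = 13
Path B: 8 + 3 = 11
Critical path = longest = max(13, 11)
= 13 (Path A)


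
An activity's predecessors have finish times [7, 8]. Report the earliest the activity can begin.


ES = max of all predecessor completion times
Predecessors: [7, 8]
ES = max(7, 8)
= 8


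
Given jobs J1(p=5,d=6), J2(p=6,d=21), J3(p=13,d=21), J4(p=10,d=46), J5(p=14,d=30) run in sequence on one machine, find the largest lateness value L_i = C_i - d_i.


Lateness per job (L = C - d):
  J1: C=5, d=6, L=-1
  J2: C=11, d=21, L=-10
  J3: C=24, d=21, L=3
  J4: C=34, d=46, L=-12
  J5: C=48, d=30, L=18
Lmax = max(-1, -10, 3, -12, 18)
= 18
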